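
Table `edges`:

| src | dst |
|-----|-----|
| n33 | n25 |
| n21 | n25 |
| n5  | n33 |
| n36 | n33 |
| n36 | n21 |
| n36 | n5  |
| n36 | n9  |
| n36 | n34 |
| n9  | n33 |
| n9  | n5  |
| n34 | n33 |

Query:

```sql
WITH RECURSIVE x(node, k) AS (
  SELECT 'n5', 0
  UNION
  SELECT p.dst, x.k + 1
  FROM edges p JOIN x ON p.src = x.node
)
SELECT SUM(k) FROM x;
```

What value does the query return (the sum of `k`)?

3

Base: (n5, k=0).
Iteration 1: edges from {n5} -> (n33, k=1).
Iteration 2: edges from {n33} -> (n25, k=2).
Iteration 3: no outgoing edges from {n25}; recursion stops.
SUM(k) = 0 + 1 + 2 = 3.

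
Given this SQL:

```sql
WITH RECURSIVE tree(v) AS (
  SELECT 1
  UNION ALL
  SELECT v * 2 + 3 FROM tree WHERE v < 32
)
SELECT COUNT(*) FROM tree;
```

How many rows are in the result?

5

Base: v=1.
Iteration 1: 1 < 32 holds -> v = 1 * 2 + 3 = 5.
Iteration 2: 5 < 32 holds -> v = 5 * 2 + 3 = 13.
Iteration 3: 13 < 32 holds -> v = 13 * 2 + 3 = 29.
Iteration 4: 29 < 32 holds -> v = 29 * 2 + 3 = 61.
Iteration 5: 61 < 32 fails; recursion stops.
Total rows emitted: 5.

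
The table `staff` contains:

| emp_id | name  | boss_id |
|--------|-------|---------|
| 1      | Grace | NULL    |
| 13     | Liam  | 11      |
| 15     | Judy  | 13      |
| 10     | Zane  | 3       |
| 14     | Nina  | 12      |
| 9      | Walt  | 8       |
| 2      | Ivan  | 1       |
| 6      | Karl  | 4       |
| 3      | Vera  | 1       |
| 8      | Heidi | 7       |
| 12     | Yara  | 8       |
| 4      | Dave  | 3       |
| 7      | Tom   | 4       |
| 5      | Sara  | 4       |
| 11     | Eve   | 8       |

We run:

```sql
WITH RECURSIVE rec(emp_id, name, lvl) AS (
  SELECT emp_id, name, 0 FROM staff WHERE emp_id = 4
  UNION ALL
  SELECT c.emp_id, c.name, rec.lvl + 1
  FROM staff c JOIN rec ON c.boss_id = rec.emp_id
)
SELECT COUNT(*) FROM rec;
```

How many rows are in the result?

Base: emp_id=4 (Dave) at lvl 0.
Iteration 1: rows with boss_id in {4} -> Sara (id 5, lvl 1), Karl (id 6, lvl 1), Tom (id 7, lvl 1).
Iteration 2: rows with boss_id in {5,6,7} -> Heidi (id 8, lvl 2).
Iteration 3: rows with boss_id in {8} -> Walt (id 9, lvl 3), Eve (id 11, lvl 3), Yara (id 12, lvl 3).
Iteration 4: rows with boss_id in {9,11,12} -> Liam (id 13, lvl 4), Nina (id 14, lvl 4).
Iteration 5: rows with boss_id in {13,14} -> Judy (id 15, lvl 5).
Iteration 6: no rows with boss_id in {15}; recursion stops.
Total rows emitted: 11.

11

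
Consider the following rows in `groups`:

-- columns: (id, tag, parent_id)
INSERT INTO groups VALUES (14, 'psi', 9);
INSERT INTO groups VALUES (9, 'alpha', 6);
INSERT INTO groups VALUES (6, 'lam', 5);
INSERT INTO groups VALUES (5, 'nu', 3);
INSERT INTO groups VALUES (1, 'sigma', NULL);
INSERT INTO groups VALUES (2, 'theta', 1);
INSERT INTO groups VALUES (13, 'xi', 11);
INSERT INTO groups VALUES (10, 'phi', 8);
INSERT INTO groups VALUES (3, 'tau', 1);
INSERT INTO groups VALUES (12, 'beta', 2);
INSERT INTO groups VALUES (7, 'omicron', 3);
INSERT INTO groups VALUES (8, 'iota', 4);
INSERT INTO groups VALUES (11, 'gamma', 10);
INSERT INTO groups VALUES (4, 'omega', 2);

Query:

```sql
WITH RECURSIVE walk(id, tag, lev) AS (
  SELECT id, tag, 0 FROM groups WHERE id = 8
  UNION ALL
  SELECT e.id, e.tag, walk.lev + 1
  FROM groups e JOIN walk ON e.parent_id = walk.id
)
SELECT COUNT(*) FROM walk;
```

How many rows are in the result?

4

Base: id=8 (iota) at lev 0.
Iteration 1: rows with parent_id in {8} -> phi (id 10, lev 1).
Iteration 2: rows with parent_id in {10} -> gamma (id 11, lev 2).
Iteration 3: rows with parent_id in {11} -> xi (id 13, lev 3).
Iteration 4: no rows with parent_id in {13}; recursion stops.
Total rows emitted: 4.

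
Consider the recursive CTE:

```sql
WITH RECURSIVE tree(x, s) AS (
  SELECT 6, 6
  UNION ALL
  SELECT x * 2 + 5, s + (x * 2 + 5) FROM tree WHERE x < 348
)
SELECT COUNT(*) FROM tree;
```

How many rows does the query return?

7

Base: x=6, s=6.
Iteration 1: 6 < 348 holds -> x = 6 * 2 + 5 = 17, s = 6 + 17 = 23.
Iteration 2: 17 < 348 holds -> x = 17 * 2 + 5 = 39, s = 23 + 39 = 62.
Iteration 3: 39 < 348 holds -> x = 39 * 2 + 5 = 83, s = 62 + 83 = 145.
Iteration 4: 83 < 348 holds -> x = 83 * 2 + 5 = 171, s = 145 + 171 = 316.
Iteration 5: 171 < 348 holds -> x = 171 * 2 + 5 = 347, s = 316 + 347 = 663.
Iteration 6: 347 < 348 holds -> x = 347 * 2 + 5 = 699, s = 663 + 699 = 1362.
Iteration 7: 699 < 348 fails; recursion stops.
Total rows emitted: 7.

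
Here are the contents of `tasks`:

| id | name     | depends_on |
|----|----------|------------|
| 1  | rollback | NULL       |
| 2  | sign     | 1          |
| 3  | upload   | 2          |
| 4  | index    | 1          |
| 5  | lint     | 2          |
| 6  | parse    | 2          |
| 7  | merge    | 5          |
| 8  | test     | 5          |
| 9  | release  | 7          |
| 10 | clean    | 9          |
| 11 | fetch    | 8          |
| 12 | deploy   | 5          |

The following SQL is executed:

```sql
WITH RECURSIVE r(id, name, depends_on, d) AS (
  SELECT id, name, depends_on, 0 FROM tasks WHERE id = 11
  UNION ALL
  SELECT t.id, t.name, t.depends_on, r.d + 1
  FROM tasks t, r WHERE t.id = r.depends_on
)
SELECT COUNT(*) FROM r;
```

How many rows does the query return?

5

Base: id=11 (fetch), depends_on=8, d 0.
Iteration 1: join on id=8 -> test (id 8, depends_on=5, d 1).
Iteration 2: join on id=5 -> lint (id 5, depends_on=2, d 2).
Iteration 3: join on id=2 -> sign (id 2, depends_on=1, d 3).
Iteration 4: join on id=1 -> rollback (id 1, depends_on=NULL, d 4).
Iteration 5: depends_on is NULL; no match; recursion stops.
Total rows emitted: 5.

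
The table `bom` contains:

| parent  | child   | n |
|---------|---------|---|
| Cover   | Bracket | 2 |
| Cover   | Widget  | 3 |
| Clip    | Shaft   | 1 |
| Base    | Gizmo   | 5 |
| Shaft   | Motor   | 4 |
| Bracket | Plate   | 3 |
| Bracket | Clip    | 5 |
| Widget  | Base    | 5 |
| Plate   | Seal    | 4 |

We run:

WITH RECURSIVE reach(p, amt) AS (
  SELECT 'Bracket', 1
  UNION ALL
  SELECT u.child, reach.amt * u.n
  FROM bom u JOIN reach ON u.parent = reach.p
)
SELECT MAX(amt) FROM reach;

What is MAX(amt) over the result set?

Base: (Bracket, amt=1).
Iteration 1: components of {Bracket} -> Clip = 1*5 = 5, Plate = 1*3 = 3.
Iteration 2: components of {Clip,Plate} -> Seal = 3*4 = 12, Shaft = 5*1 = 5.
Iteration 3: components of {Seal,Shaft} -> Motor = 5*4 = 20.
Iteration 4: no further components; recursion stops.
amt values: 1, 3, 5, 12, 5, 20; the maximum is 20.

20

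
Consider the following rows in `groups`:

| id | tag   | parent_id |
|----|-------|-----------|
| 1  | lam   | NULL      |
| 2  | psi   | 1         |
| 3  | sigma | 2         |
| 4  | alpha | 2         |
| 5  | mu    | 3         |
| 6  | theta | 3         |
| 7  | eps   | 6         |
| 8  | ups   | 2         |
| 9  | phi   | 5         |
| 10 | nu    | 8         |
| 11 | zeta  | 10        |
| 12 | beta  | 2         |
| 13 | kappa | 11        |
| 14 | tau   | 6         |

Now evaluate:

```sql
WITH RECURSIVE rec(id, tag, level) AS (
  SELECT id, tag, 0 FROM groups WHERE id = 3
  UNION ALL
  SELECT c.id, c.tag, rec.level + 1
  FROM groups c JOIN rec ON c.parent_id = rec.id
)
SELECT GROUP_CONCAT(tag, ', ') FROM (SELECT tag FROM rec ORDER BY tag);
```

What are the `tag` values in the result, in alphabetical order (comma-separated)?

eps, mu, phi, sigma, tau, theta

Base: id=3 (sigma) at level 0.
Iteration 1: rows with parent_id in {3} -> mu (id 5, level 1), theta (id 6, level 1).
Iteration 2: rows with parent_id in {5,6} -> eps (id 7, level 2), phi (id 9, level 2), tau (id 14, level 2).
Iteration 3: no rows with parent_id in {7,9,14}; recursion stops.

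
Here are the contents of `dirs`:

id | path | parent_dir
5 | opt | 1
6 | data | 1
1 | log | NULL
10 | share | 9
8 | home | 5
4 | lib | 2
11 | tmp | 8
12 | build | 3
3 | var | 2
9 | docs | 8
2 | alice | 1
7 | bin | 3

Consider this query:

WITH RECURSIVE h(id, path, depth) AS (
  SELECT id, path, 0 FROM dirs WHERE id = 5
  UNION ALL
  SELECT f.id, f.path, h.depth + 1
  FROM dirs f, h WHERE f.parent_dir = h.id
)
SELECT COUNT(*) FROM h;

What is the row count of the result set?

Base: id=5 (opt) at depth 0.
Iteration 1: rows with parent_dir in {5} -> home (id 8, depth 1).
Iteration 2: rows with parent_dir in {8} -> docs (id 9, depth 2), tmp (id 11, depth 2).
Iteration 3: rows with parent_dir in {9,11} -> share (id 10, depth 3).
Iteration 4: no rows with parent_dir in {10}; recursion stops.
Total rows emitted: 5.

5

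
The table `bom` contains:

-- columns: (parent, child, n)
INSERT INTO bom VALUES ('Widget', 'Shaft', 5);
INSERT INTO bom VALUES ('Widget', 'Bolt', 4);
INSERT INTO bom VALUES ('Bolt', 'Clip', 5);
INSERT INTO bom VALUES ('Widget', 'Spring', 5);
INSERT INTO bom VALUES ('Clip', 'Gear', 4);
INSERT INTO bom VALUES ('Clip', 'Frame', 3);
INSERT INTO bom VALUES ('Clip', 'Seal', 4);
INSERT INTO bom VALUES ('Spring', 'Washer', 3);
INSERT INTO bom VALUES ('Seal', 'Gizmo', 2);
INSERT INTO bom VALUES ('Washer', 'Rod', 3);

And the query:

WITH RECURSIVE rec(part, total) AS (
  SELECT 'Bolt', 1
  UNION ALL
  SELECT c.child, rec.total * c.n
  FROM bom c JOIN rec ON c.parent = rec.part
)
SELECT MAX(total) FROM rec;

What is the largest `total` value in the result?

Base: (Bolt, total=1).
Iteration 1: components of {Bolt} -> Clip = 1*5 = 5.
Iteration 2: components of {Clip} -> Frame = 5*3 = 15, Gear = 5*4 = 20, Seal = 5*4 = 20.
Iteration 3: components of {Frame,Gear,Seal} -> Gizmo = 20*2 = 40.
Iteration 4: no further components; recursion stops.
total values: 1, 5, 20, 15, 20, 40; the maximum is 40.

40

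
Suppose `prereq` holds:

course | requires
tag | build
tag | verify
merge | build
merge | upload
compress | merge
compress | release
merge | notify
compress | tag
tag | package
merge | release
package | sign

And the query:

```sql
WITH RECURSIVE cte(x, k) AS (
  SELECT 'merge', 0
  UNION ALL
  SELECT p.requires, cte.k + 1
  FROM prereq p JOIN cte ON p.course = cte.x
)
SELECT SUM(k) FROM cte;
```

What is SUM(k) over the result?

4

Base: (merge, k=0).
Iteration 1: edges from {merge} -> (build, k=1), (notify, k=1), (release, k=1), (upload, k=1).
Iteration 2: no outgoing edges from {build,notify,release,upload}; recursion stops.
SUM(k) = 0 + 1 + 1 + 1 + 1 = 4.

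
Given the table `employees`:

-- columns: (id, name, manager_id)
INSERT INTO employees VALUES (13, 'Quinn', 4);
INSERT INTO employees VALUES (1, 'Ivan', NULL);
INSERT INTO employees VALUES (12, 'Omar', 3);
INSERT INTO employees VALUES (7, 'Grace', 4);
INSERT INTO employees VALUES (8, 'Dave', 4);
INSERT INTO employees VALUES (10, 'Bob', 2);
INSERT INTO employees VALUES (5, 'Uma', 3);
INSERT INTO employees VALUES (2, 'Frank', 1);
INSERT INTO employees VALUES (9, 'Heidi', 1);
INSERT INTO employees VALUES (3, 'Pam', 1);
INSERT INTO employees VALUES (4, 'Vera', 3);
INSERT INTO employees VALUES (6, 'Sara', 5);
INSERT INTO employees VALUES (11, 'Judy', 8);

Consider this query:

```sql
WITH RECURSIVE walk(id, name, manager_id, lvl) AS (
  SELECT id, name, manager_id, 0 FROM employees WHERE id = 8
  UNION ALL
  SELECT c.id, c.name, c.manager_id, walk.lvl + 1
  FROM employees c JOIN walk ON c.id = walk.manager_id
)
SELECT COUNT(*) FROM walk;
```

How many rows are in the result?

Base: id=8 (Dave), manager_id=4, lvl 0.
Iteration 1: join on id=4 -> Vera (id 4, manager_id=3, lvl 1).
Iteration 2: join on id=3 -> Pam (id 3, manager_id=1, lvl 2).
Iteration 3: join on id=1 -> Ivan (id 1, manager_id=NULL, lvl 3).
Iteration 4: manager_id is NULL; no match; recursion stops.
Total rows emitted: 4.

4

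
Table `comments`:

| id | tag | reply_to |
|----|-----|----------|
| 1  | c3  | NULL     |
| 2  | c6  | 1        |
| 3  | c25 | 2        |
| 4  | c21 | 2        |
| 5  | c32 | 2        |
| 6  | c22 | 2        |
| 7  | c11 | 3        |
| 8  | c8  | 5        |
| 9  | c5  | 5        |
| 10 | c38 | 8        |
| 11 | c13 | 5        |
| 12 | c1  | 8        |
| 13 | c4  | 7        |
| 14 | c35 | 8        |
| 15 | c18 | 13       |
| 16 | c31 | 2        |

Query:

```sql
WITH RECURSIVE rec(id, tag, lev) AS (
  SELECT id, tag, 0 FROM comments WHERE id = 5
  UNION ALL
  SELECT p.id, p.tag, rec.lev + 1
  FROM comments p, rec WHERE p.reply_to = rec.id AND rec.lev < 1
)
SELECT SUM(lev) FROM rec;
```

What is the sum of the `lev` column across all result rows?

3

Base: id=5 (c32) at lev 0.
Iteration 1: rows with reply_to in {5} -> c8 (id 8, lev 1), c5 (id 9, lev 1), c13 (id 11, lev 1).
Iteration 2: lev < 1 fails for all current rows; recursion stops.
SUM(lev) = 0 + 1 + 1 + 1 = 3.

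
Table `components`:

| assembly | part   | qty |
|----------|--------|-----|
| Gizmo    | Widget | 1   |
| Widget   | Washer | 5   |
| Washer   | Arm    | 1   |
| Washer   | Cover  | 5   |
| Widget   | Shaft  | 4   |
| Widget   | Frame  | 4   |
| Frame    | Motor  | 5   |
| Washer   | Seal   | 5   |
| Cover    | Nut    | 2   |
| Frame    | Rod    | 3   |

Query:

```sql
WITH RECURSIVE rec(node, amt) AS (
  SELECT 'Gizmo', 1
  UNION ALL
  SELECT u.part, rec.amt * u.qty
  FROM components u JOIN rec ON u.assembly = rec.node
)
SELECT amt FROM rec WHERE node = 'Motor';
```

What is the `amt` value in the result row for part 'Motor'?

20

Base: (Gizmo, amt=1).
Iteration 1: components of {Gizmo} -> Widget = 1*1 = 1.
Iteration 2: components of {Widget} -> Frame = 1*4 = 4, Shaft = 1*4 = 4, Washer = 1*5 = 5.
Iteration 3: components of {Frame,Shaft,Washer} -> Arm = 5*1 = 5, Cover = 5*5 = 25, Motor = 4*5 = 20, Rod = 4*3 = 12, Seal = 5*5 = 25.
Iteration 4: components of {Arm,Cover,Motor,Rod,Seal} -> Nut = 25*2 = 50.
Iteration 5: no further components; recursion stops.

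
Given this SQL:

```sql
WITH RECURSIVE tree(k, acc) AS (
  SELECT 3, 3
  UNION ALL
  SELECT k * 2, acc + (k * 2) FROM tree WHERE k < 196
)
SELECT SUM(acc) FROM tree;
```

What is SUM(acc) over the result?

Base: k=3, acc=3.
Iteration 1: 3 < 196 holds -> k = 3 * 2 = 6, acc = 3 + 6 = 9.
Iteration 2: 6 < 196 holds -> k = 6 * 2 = 12, acc = 9 + 12 = 21.
Iteration 3: 12 < 196 holds -> k = 12 * 2 = 24, acc = 21 + 24 = 45.
Iteration 4: 24 < 196 holds -> k = 24 * 2 = 48, acc = 45 + 48 = 93.
Iteration 5: 48 < 196 holds -> k = 48 * 2 = 96, acc = 93 + 96 = 189.
Iteration 6: 96 < 196 holds -> k = 96 * 2 = 192, acc = 189 + 192 = 381.
Iteration 7: 192 < 196 holds -> k = 192 * 2 = 384, acc = 381 + 384 = 765.
Iteration 8: 384 < 196 fails; recursion stops.
SUM(acc) = 3 + 9 + 21 + 45 + 93 + 189 + 381 + 765 = 1506.

1506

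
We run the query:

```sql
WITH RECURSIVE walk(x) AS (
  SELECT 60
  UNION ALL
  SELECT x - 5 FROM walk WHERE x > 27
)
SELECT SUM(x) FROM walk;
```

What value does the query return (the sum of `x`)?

340

Base: x=60.
Iteration 1: 60 > 27 holds -> x = 60 - 5 = 55.
Iteration 2: 55 > 27 holds -> x = 55 - 5 = 50.
Iteration 3: 50 > 27 holds -> x = 50 - 5 = 45.
Iteration 4: 45 > 27 holds -> x = 45 - 5 = 40.
Iteration 5: 40 > 27 holds -> x = 40 - 5 = 35.
Iteration 6: 35 > 27 holds -> x = 35 - 5 = 30.
Iteration 7: 30 > 27 holds -> x = 30 - 5 = 25.
Iteration 8: 25 > 27 fails; recursion stops.
SUM(x) = 60 + 55 + 50 + 45 + 40 + 35 + 30 + 25 = 340.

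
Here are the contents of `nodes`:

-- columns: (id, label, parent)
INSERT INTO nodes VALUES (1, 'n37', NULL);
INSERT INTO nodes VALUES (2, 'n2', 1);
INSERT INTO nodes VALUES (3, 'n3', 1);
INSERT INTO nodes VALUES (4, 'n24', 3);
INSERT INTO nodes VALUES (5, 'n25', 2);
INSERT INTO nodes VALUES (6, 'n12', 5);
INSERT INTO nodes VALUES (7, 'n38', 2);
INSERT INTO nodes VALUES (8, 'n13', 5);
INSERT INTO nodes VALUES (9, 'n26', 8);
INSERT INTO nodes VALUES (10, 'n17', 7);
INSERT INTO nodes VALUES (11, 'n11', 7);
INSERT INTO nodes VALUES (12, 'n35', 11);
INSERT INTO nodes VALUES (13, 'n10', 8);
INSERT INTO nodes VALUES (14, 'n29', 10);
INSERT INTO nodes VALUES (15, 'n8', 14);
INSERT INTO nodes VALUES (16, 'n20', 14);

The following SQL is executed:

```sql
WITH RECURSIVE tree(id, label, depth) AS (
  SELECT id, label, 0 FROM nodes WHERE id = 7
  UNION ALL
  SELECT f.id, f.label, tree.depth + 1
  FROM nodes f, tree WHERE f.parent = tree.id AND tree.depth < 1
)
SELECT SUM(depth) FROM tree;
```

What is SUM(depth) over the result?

Base: id=7 (n38) at depth 0.
Iteration 1: rows with parent in {7} -> n17 (id 10, depth 1), n11 (id 11, depth 1).
Iteration 2: depth < 1 fails for all current rows; recursion stops.
SUM(depth) = 0 + 1 + 1 = 2.

2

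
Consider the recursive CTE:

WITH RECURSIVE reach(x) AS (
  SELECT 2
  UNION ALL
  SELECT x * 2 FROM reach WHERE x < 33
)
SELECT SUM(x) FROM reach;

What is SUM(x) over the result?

Base: x=2.
Iteration 1: 2 < 33 holds -> x = 2 * 2 = 4.
Iteration 2: 4 < 33 holds -> x = 4 * 2 = 8.
Iteration 3: 8 < 33 holds -> x = 8 * 2 = 16.
Iteration 4: 16 < 33 holds -> x = 16 * 2 = 32.
Iteration 5: 32 < 33 holds -> x = 32 * 2 = 64.
Iteration 6: 64 < 33 fails; recursion stops.
SUM(x) = 2 + 4 + 8 + 16 + 32 + 64 = 126.

126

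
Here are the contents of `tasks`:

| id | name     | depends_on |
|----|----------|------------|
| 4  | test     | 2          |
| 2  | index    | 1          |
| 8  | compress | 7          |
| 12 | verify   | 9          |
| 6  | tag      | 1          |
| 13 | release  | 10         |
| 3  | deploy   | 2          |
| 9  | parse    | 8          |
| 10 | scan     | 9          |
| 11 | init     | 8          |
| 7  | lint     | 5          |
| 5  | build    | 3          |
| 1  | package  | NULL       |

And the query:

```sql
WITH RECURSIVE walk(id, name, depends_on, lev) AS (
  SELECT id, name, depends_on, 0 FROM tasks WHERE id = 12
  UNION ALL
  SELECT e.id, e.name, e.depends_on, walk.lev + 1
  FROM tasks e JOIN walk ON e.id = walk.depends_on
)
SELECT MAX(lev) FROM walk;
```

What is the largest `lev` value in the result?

Base: id=12 (verify), depends_on=9, lev 0.
Iteration 1: join on id=9 -> parse (id 9, depends_on=8, lev 1).
Iteration 2: join on id=8 -> compress (id 8, depends_on=7, lev 2).
Iteration 3: join on id=7 -> lint (id 7, depends_on=5, lev 3).
Iteration 4: join on id=5 -> build (id 5, depends_on=3, lev 4).
Iteration 5: join on id=3 -> deploy (id 3, depends_on=2, lev 5).
Iteration 6: join on id=2 -> index (id 2, depends_on=1, lev 6).
Iteration 7: join on id=1 -> package (id 1, depends_on=NULL, lev 7).
Iteration 8: depends_on is NULL; no match; recursion stops.
lev values: 0, 1, 2, 3, 4, 5, 6, 7; the maximum is 7.

7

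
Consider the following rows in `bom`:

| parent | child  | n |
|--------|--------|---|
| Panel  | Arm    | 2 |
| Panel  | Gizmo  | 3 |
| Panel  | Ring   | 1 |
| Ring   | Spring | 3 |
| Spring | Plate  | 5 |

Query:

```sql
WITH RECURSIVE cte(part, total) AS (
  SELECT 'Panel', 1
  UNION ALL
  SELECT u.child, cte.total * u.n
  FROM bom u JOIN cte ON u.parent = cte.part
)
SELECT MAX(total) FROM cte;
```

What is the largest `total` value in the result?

15

Base: (Panel, total=1).
Iteration 1: components of {Panel} -> Arm = 1*2 = 2, Gizmo = 1*3 = 3, Ring = 1*1 = 1.
Iteration 2: components of {Arm,Gizmo,Ring} -> Spring = 1*3 = 3.
Iteration 3: components of {Spring} -> Plate = 3*5 = 15.
Iteration 4: no further components; recursion stops.
total values: 1, 2, 3, 1, 3, 15; the maximum is 15.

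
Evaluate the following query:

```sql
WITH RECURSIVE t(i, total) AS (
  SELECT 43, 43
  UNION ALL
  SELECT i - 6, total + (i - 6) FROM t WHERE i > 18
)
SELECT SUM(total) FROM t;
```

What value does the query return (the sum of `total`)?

Base: i=43, total=43.
Iteration 1: 43 > 18 holds -> i = 43 - 6 = 37, total = 43 + 37 = 80.
Iteration 2: 37 > 18 holds -> i = 37 - 6 = 31, total = 80 + 31 = 111.
Iteration 3: 31 > 18 holds -> i = 31 - 6 = 25, total = 111 + 25 = 136.
Iteration 4: 25 > 18 holds -> i = 25 - 6 = 19, total = 136 + 19 = 155.
Iteration 5: 19 > 18 holds -> i = 19 - 6 = 13, total = 155 + 13 = 168.
Iteration 6: 13 > 18 fails; recursion stops.
SUM(total) = 43 + 80 + 111 + 136 + 155 + 168 = 693.

693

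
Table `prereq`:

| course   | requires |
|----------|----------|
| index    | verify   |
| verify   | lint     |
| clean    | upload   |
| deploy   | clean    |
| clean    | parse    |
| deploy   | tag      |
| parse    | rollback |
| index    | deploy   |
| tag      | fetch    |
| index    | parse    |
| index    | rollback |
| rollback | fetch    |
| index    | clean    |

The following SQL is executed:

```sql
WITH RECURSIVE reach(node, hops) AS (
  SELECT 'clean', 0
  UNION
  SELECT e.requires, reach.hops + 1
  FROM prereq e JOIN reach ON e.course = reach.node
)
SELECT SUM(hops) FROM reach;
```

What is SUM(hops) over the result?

Base: (clean, hops=0).
Iteration 1: edges from {clean} -> (parse, hops=1), (upload, hops=1).
Iteration 2: edges from {parse,upload} -> (rollback, hops=2).
Iteration 3: edges from {rollback} -> (fetch, hops=3).
Iteration 4: no outgoing edges from {fetch}; recursion stops.
SUM(hops) = 0 + 1 + 1 + 2 + 3 = 7.

7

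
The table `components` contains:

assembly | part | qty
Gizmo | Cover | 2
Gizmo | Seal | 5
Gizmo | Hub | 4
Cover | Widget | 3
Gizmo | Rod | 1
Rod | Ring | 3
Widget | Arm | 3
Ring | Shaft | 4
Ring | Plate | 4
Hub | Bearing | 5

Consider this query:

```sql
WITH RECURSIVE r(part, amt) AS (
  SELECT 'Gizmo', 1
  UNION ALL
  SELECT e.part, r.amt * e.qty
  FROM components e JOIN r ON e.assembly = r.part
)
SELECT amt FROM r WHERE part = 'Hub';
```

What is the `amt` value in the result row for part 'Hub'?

4

Base: (Gizmo, amt=1).
Iteration 1: components of {Gizmo} -> Cover = 1*2 = 2, Hub = 1*4 = 4, Rod = 1*1 = 1, Seal = 1*5 = 5.
Iteration 2: components of {Cover,Hub,Rod,Seal} -> Bearing = 4*5 = 20, Ring = 1*3 = 3, Widget = 2*3 = 6.
Iteration 3: components of {Bearing,Ring,Widget} -> Arm = 6*3 = 18, Plate = 3*4 = 12, Shaft = 3*4 = 12.
Iteration 4: no further components; recursion stops.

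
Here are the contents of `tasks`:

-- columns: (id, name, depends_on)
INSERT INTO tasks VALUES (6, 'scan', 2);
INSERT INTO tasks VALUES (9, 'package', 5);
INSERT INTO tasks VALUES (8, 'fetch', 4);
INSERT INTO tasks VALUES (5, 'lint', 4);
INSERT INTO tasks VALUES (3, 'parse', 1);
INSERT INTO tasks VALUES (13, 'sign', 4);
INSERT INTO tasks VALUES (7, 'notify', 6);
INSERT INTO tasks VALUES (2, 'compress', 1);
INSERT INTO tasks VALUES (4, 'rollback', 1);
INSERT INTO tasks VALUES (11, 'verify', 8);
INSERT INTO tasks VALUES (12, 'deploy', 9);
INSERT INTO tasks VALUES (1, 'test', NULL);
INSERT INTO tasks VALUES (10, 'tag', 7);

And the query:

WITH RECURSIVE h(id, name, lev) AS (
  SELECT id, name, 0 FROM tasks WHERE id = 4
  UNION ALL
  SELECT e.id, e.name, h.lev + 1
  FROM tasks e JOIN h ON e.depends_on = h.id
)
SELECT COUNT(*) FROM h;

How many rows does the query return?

7

Base: id=4 (rollback) at lev 0.
Iteration 1: rows with depends_on in {4} -> lint (id 5, lev 1), fetch (id 8, lev 1), sign (id 13, lev 1).
Iteration 2: rows with depends_on in {5,8,13} -> package (id 9, lev 2), verify (id 11, lev 2).
Iteration 3: rows with depends_on in {9,11} -> deploy (id 12, lev 3).
Iteration 4: no rows with depends_on in {12}; recursion stops.
Total rows emitted: 7.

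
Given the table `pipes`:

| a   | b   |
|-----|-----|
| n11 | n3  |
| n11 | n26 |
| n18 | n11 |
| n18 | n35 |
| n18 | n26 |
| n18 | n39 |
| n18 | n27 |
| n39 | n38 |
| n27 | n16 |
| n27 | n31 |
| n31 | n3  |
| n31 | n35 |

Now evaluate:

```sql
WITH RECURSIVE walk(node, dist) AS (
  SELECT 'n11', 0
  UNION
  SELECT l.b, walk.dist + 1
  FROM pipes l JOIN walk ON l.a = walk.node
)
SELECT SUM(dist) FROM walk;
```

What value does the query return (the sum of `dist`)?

Base: (n11, dist=0).
Iteration 1: edges from {n11} -> (n26, dist=1), (n3, dist=1).
Iteration 2: no outgoing edges from {n26,n3}; recursion stops.
SUM(dist) = 0 + 1 + 1 = 2.

2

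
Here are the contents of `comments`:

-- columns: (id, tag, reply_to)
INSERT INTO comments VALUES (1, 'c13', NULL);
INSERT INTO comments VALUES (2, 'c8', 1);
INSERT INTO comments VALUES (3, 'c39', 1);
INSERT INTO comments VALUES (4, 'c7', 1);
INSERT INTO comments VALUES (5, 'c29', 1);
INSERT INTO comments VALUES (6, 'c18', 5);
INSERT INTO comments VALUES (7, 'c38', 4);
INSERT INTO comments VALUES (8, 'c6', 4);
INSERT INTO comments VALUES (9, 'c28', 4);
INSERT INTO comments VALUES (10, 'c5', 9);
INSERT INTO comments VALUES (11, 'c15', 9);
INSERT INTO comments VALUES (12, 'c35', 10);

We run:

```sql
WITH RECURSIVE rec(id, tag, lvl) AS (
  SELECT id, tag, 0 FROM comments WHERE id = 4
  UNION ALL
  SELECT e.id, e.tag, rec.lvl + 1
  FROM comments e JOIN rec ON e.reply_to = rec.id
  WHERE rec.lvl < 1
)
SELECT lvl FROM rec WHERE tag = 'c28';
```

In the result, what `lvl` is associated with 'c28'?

Base: id=4 (c7) at lvl 0.
Iteration 1: rows with reply_to in {4} -> c38 (id 7, lvl 1), c6 (id 8, lvl 1), c28 (id 9, lvl 1).
Iteration 2: lvl < 1 fails for all current rows; recursion stops.

1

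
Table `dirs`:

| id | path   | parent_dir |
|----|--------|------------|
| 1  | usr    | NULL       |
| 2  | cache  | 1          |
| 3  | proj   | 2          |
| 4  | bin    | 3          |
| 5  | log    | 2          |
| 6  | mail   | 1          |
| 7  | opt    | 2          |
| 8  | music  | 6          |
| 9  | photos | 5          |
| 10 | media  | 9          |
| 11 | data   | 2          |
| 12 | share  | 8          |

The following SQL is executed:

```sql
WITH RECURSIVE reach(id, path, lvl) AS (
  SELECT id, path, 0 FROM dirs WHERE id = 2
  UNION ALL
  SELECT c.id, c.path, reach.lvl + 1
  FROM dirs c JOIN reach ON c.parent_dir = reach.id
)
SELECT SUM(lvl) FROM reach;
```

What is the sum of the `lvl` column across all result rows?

11

Base: id=2 (cache) at lvl 0.
Iteration 1: rows with parent_dir in {2} -> proj (id 3, lvl 1), log (id 5, lvl 1), opt (id 7, lvl 1), data (id 11, lvl 1).
Iteration 2: rows with parent_dir in {3,5,7,11} -> bin (id 4, lvl 2), photos (id 9, lvl 2).
Iteration 3: rows with parent_dir in {4,9} -> media (id 10, lvl 3).
Iteration 4: no rows with parent_dir in {10}; recursion stops.
SUM(lvl) = 0 + 1 + 1 + 1 + 1 + 2 + 2 + 3 = 11.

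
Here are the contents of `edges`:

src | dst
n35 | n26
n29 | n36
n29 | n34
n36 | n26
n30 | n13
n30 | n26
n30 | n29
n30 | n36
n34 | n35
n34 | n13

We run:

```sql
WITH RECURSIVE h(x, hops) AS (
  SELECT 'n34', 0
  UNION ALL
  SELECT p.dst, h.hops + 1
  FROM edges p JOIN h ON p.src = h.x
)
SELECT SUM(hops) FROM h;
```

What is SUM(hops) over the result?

4

Base: (n34, hops=0).
Iteration 1: edges from {n34} -> (n13, hops=1), (n35, hops=1).
Iteration 2: edges from {n13,n35} -> (n26, hops=2).
Iteration 3: no outgoing edges from {n26}; recursion stops.
SUM(hops) = 0 + 1 + 1 + 2 = 4.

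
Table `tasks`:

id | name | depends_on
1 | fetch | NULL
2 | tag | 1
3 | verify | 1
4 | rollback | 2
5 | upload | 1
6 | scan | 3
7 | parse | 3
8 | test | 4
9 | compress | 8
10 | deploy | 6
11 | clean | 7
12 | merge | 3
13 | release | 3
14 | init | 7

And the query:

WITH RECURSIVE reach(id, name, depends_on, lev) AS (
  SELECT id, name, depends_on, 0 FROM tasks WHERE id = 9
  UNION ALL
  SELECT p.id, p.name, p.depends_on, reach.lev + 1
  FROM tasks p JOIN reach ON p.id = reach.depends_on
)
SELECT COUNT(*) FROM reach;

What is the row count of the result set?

5

Base: id=9 (compress), depends_on=8, lev 0.
Iteration 1: join on id=8 -> test (id 8, depends_on=4, lev 1).
Iteration 2: join on id=4 -> rollback (id 4, depends_on=2, lev 2).
Iteration 3: join on id=2 -> tag (id 2, depends_on=1, lev 3).
Iteration 4: join on id=1 -> fetch (id 1, depends_on=NULL, lev 4).
Iteration 5: depends_on is NULL; no match; recursion stops.
Total rows emitted: 5.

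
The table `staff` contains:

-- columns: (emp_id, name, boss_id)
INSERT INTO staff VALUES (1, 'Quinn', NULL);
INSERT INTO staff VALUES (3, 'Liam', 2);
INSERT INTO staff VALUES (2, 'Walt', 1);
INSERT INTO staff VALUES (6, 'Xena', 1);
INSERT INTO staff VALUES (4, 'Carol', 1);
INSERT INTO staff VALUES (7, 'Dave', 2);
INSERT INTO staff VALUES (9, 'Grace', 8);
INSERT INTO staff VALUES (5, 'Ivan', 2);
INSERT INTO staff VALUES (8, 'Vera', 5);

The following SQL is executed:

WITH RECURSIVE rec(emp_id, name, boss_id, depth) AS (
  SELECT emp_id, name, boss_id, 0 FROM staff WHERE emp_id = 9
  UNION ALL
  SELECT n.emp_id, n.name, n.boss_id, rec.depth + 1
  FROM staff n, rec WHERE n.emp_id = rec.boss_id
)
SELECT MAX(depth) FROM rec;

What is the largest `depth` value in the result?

Base: emp_id=9 (Grace), boss_id=8, depth 0.
Iteration 1: join on emp_id=8 -> Vera (id 8, boss_id=5, depth 1).
Iteration 2: join on emp_id=5 -> Ivan (id 5, boss_id=2, depth 2).
Iteration 3: join on emp_id=2 -> Walt (id 2, boss_id=1, depth 3).
Iteration 4: join on emp_id=1 -> Quinn (id 1, boss_id=NULL, depth 4).
Iteration 5: boss_id is NULL; no match; recursion stops.
depth values: 0, 1, 2, 3, 4; the maximum is 4.

4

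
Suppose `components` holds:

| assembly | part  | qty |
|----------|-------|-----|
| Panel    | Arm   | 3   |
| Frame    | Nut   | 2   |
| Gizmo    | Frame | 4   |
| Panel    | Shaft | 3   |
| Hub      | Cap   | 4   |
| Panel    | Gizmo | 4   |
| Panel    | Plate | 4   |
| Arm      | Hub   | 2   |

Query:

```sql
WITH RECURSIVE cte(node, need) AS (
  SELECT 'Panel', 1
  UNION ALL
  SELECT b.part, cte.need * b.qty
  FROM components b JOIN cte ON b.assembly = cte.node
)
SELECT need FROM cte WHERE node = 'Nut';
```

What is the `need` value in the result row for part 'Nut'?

Base: (Panel, need=1).
Iteration 1: components of {Panel} -> Arm = 1*3 = 3, Gizmo = 1*4 = 4, Plate = 1*4 = 4, Shaft = 1*3 = 3.
Iteration 2: components of {Arm,Gizmo,Plate,Shaft} -> Frame = 4*4 = 16, Hub = 3*2 = 6.
Iteration 3: components of {Frame,Hub} -> Cap = 6*4 = 24, Nut = 16*2 = 32.
Iteration 4: no further components; recursion stops.

32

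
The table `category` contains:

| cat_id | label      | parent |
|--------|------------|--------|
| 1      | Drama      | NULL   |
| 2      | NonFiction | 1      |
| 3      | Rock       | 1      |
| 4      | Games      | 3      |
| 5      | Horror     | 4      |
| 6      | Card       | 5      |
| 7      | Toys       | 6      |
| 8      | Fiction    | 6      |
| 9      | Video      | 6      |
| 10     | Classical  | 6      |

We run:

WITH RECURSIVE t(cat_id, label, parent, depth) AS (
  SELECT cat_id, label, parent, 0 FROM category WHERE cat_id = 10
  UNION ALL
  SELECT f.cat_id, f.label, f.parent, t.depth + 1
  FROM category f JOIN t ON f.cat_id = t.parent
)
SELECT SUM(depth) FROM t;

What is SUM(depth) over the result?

15

Base: cat_id=10 (Classical), parent=6, depth 0.
Iteration 1: join on cat_id=6 -> Card (id 6, parent=5, depth 1).
Iteration 2: join on cat_id=5 -> Horror (id 5, parent=4, depth 2).
Iteration 3: join on cat_id=4 -> Games (id 4, parent=3, depth 3).
Iteration 4: join on cat_id=3 -> Rock (id 3, parent=1, depth 4).
Iteration 5: join on cat_id=1 -> Drama (id 1, parent=NULL, depth 5).
Iteration 6: parent is NULL; no match; recursion stops.
SUM(depth) = 0 + 1 + 2 + 3 + 4 + 5 = 15.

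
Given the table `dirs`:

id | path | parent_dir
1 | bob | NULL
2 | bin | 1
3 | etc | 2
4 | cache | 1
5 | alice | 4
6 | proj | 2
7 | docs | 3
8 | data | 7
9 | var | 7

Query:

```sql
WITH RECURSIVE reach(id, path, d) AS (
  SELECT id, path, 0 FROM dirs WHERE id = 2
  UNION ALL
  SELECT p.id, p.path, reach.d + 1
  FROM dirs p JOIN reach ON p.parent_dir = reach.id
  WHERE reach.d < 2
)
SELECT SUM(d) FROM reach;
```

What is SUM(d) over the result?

4

Base: id=2 (bin) at d 0.
Iteration 1: rows with parent_dir in {2} -> etc (id 3, d 1), proj (id 6, d 1).
Iteration 2: rows with parent_dir in {3,6} -> docs (id 7, d 2).
Iteration 3: d < 2 fails for all current rows; recursion stops.
SUM(d) = 0 + 1 + 1 + 2 = 4.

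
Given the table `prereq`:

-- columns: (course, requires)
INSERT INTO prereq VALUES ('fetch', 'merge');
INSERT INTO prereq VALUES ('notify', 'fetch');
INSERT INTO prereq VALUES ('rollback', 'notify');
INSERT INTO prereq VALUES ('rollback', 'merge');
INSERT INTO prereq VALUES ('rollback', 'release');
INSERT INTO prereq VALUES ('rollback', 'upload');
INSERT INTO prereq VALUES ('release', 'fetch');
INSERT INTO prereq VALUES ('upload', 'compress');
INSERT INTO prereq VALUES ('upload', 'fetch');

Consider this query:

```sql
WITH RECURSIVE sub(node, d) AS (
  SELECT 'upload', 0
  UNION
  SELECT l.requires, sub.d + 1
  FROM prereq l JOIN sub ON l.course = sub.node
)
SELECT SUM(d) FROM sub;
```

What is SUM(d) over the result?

4

Base: (upload, d=0).
Iteration 1: edges from {upload} -> (compress, d=1), (fetch, d=1).
Iteration 2: edges from {compress,fetch} -> (merge, d=2).
Iteration 3: no outgoing edges from {merge}; recursion stops.
SUM(d) = 0 + 1 + 1 + 2 = 4.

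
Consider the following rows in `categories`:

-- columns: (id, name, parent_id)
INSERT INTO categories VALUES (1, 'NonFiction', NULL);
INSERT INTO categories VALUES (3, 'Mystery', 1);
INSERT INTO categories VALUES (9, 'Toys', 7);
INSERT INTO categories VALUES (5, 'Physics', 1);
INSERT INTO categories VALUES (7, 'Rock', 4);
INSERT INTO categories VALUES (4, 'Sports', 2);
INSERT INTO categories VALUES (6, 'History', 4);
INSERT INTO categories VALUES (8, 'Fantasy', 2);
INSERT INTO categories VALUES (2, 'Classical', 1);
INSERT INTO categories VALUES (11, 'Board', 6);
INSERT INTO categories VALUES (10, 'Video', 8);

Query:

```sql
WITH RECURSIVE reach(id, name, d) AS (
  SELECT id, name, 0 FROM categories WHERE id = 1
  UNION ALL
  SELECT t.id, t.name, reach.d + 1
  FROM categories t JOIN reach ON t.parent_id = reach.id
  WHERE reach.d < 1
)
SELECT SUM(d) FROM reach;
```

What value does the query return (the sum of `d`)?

3

Base: id=1 (NonFiction) at d 0.
Iteration 1: rows with parent_id in {1} -> Classical (id 2, d 1), Mystery (id 3, d 1), Physics (id 5, d 1).
Iteration 2: d < 1 fails for all current rows; recursion stops.
SUM(d) = 0 + 1 + 1 + 1 = 3.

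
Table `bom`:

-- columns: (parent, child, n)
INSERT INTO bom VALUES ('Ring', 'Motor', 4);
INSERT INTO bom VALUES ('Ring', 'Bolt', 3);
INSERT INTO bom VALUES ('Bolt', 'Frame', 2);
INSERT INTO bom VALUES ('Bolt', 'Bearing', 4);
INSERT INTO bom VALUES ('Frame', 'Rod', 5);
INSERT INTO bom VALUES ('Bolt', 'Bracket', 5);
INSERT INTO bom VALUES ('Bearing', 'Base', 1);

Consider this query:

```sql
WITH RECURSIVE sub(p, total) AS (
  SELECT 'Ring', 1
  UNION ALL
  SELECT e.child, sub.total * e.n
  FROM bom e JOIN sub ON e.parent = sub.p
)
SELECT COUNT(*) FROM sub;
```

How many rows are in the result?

Base: (Ring, total=1).
Iteration 1: components of {Ring} -> Bolt = 1*3 = 3, Motor = 1*4 = 4.
Iteration 2: components of {Bolt,Motor} -> Bearing = 3*4 = 12, Bracket = 3*5 = 15, Frame = 3*2 = 6.
Iteration 3: components of {Bearing,Bracket,Frame} -> Base = 12*1 = 12, Rod = 6*5 = 30.
Iteration 4: no further components; recursion stops.
Total rows emitted: 8.

8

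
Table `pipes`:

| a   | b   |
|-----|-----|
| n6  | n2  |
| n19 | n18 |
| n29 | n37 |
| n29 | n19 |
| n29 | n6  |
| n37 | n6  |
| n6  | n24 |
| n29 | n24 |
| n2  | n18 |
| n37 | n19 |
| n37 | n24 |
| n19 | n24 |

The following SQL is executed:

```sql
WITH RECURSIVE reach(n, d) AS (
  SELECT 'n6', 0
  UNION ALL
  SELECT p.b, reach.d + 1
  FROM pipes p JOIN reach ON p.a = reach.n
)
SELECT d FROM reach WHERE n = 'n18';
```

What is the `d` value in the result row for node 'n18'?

Base: (n6, d=0).
Iteration 1: edges from {n6} -> (n2, d=1), (n24, d=1).
Iteration 2: edges from {n2,n24} -> (n18, d=2).
Iteration 3: no outgoing edges from {n18}; recursion stops.

2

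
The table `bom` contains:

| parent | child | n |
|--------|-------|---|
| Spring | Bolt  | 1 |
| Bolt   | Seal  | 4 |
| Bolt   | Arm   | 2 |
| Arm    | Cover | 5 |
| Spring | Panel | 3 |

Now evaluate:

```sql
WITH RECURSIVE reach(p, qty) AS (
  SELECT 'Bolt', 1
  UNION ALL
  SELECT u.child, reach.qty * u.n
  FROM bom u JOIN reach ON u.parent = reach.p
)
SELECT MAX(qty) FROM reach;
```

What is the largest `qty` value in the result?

10

Base: (Bolt, qty=1).
Iteration 1: components of {Bolt} -> Arm = 1*2 = 2, Seal = 1*4 = 4.
Iteration 2: components of {Arm,Seal} -> Cover = 2*5 = 10.
Iteration 3: no further components; recursion stops.
qty values: 1, 4, 2, 10; the maximum is 10.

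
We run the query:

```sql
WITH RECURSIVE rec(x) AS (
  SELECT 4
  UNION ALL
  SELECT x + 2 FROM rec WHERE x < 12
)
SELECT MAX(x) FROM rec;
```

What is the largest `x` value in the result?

12

Base: x=4.
Iteration 1: 4 < 12 holds -> x = 4 + 2 = 6.
Iteration 2: 6 < 12 holds -> x = 6 + 2 = 8.
Iteration 3: 8 < 12 holds -> x = 8 + 2 = 10.
Iteration 4: 10 < 12 holds -> x = 10 + 2 = 12.
Iteration 5: 12 < 12 fails; recursion stops.
x values: 4, 6, 8, 10, 12; the maximum is 12.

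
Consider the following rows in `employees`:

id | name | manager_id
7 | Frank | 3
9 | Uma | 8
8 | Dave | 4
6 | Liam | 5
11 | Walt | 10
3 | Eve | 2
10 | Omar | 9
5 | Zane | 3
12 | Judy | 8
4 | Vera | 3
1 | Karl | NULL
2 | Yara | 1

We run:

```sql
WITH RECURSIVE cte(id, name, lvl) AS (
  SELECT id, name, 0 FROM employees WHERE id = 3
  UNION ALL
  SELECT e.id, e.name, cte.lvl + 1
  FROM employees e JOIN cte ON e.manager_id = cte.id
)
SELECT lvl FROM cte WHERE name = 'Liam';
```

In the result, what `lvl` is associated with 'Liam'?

Base: id=3 (Eve) at lvl 0.
Iteration 1: rows with manager_id in {3} -> Vera (id 4, lvl 1), Zane (id 5, lvl 1), Frank (id 7, lvl 1).
Iteration 2: rows with manager_id in {4,5,7} -> Liam (id 6, lvl 2), Dave (id 8, lvl 2).
Iteration 3: rows with manager_id in {6,8} -> Uma (id 9, lvl 3), Judy (id 12, lvl 3).
Iteration 4: rows with manager_id in {9,12} -> Omar (id 10, lvl 4).
Iteration 5: rows with manager_id in {10} -> Walt (id 11, lvl 5).
Iteration 6: no rows with manager_id in {11}; recursion stops.

2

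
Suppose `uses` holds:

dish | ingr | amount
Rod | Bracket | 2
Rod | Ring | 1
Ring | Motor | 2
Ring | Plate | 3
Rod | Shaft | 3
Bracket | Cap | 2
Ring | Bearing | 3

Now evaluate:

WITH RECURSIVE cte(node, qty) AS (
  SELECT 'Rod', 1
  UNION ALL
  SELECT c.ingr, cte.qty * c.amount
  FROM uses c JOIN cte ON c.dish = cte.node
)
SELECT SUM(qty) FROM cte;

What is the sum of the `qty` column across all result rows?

Base: (Rod, qty=1).
Iteration 1: components of {Rod} -> Bracket = 1*2 = 2, Ring = 1*1 = 1, Shaft = 1*3 = 3.
Iteration 2: components of {Bracket,Ring,Shaft} -> Bearing = 1*3 = 3, Cap = 2*2 = 4, Motor = 1*2 = 2, Plate = 1*3 = 3.
Iteration 3: no further components; recursion stops.
SUM(qty) = 1 + 2 + 1 + 3 + 4 + 2 + 3 + 3 = 19.

19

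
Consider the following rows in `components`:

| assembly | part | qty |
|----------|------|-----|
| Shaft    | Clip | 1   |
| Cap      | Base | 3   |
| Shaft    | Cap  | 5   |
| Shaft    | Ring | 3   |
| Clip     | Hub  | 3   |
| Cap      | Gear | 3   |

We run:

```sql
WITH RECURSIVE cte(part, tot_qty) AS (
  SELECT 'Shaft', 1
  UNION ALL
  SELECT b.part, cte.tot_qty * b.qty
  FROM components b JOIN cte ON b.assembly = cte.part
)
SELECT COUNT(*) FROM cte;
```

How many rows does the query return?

7

Base: (Shaft, tot_qty=1).
Iteration 1: components of {Shaft} -> Cap = 1*5 = 5, Clip = 1*1 = 1, Ring = 1*3 = 3.
Iteration 2: components of {Cap,Clip,Ring} -> Base = 5*3 = 15, Gear = 5*3 = 15, Hub = 1*3 = 3.
Iteration 3: no further components; recursion stops.
Total rows emitted: 7.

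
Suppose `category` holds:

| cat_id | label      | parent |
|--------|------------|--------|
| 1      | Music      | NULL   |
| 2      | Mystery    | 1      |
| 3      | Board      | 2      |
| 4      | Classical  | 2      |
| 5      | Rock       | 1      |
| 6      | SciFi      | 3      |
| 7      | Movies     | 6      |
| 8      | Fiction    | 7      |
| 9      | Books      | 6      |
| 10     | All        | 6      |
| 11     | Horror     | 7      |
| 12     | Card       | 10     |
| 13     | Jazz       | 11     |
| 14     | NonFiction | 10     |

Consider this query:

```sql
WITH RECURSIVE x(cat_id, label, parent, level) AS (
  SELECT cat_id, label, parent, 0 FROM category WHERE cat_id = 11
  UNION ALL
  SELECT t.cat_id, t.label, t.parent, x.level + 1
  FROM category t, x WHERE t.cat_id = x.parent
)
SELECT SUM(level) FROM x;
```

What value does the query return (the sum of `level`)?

15

Base: cat_id=11 (Horror), parent=7, level 0.
Iteration 1: join on cat_id=7 -> Movies (id 7, parent=6, level 1).
Iteration 2: join on cat_id=6 -> SciFi (id 6, parent=3, level 2).
Iteration 3: join on cat_id=3 -> Board (id 3, parent=2, level 3).
Iteration 4: join on cat_id=2 -> Mystery (id 2, parent=1, level 4).
Iteration 5: join on cat_id=1 -> Music (id 1, parent=NULL, level 5).
Iteration 6: parent is NULL; no match; recursion stops.
SUM(level) = 0 + 1 + 2 + 3 + 4 + 5 = 15.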